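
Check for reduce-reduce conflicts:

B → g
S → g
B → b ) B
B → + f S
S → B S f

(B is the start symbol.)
A reduce-reduce conflict occurs when an LR(0) state has two complete items [A → α .] and [B → β .] — both call for a reduction, and with no lookahead the parser cannot choose between them.

Augment with B' → B and build the canonical LR(0) collection (I0 = CLOSURE({[B' → . B]}), then GOTO on every symbol after a dot until no new states appear). It has 13 states:
  I0: { [B → . + f S], [B → . b ) B], [B → . g], [B' → . B] }  — shift
  I1: { [B → + . f S] }  — shift
  I2: { [B' → B .] }  — accept
  I3: { [B → b . ) B] }  — shift
  I4: { [B → g .] }  — reduce
  I5: { [B → . + f S], [B → . b ) B], [B → . g], [B → b ) . B] }  — shift
  I6: { [B → b ) B .] }  — reduce
  I7: { [B → + f . S], [B → . + f S], [B → . b ) B], [B → . g], [S → . B S f], [S → . g] }  — shift
  I8: { [B → . + f S], [B → . b ) B], [B → . g], [S → . B S f], [S → . g], [S → B . S f] }  — shift
  I9: { [B → + f S .] }  — reduce
  I10: { [B → g .], [S → g .] }  — 2 reduces
  I11: { [S → B S . f] }  — shift
  I12: { [S → B S f .] }  — reduce

I10 contains complete items [B → g .], [S → g .] — reduce-reduce conflict.

Answer: Yes — I10: [B → g .] vs [S → g .]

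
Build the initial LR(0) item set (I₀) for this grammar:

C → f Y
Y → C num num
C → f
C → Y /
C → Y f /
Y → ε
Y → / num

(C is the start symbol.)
First, augment the grammar with C' → C
I₀ = CLOSURE({ [C' → . C] }):
  [C' → . C] has the dot before C: add [C → . f Y], [C → . f], [C → . Y /], [C → . Y f /]
  [C → . Y /] has the dot before Y: add [Y → . C num num], [Y → .], [Y → . / num]
No further items can be added.

I₀ = { [C → . Y /], [C → . Y f /], [C → . f Y], [C → . f], [C' → . C], [Y → . / num], [Y → . C num num], [Y → .] }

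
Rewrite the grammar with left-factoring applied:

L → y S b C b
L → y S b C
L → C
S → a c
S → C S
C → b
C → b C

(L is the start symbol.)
Left-factoring transforms A → αβ₁ | αβ₂ into A → αA' and A' → β₁ | β₂
(α is the longest common prefix among the alternatives). Repeat until
no nonterminal has two alternatives with a common prefix.

Round 1: L has alternatives sharing prefix 'y S b C'. Introduce L': L → y S b C L'
  Add: L' → b
  Add: L' → ε

Round 2: C has alternatives sharing prefix 'b'. Introduce C': C → b C'
  Add: C' → ε
  Add: C' → C

No remaining common prefixes — done.

Resulting grammar:
L → y S b C L'
L' → b
L' → ε
L → C
S → a c
S → C S
C → b C'
C' → ε
C' → C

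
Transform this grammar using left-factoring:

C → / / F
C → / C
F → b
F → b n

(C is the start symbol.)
C → / C'
C' → / F
C' → C
F → b F'
F' → ε
F' → n

Left-factoring transforms A → αβ₁ | αβ₂ into A → αA' and A' → β₁ | β₂
(α is the longest common prefix among the alternatives). Repeat until
no nonterminal has two alternatives with a common prefix.

Round 1: C has alternatives sharing prefix '/'. Introduce C': C → / C'
  Add: C' → / F
  Add: C' → C

Round 2: F has alternatives sharing prefix 'b'. Introduce F': F → b F'
  Add: F' → ε
  Add: F' → n

No remaining common prefixes — done.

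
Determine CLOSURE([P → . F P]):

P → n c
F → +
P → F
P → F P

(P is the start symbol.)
{ [F → . +], [P → . F P] }

Start with: [P → . F P]
  [P → . F P] has the dot before F: add [F → . +]
No further items can be added.

CLOSURE = { [F → . +], [P → . F P] }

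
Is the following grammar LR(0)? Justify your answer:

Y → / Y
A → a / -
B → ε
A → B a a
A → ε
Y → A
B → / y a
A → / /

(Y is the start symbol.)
No. Shift-reduce conflict between [A → .] and [A → . / /]

A grammar is LR(0) if no state in the canonical LR(0) collection has:
  - both a shift item (dot before a terminal) and a complete item (shift-reduce conflict), or
  - two or more complete items (reduce-reduce conflict; the accept item [Y' → Y .] counts as a complete item here).

Augment with Y' → Y and build the canonical LR(0) collection (I0 = CLOSURE({[Y' → . Y]}), then GOTO on every symbol after a dot until no new states appear). It has 14 states:
  I0: { [A → . / /], [A → . B a a], [A → . a / -], [A → .], [B → . / y a], [B → .], [Y → . / Y], [Y → . A], [Y' → . Y] }  — shift, 2 reduces
  I1: { [A → . / /], [A → . B a a], [A → . a / -], [A → .], [A → / . /], [B → . / y a], [B → .], [B → / . y a], [Y → . / Y], [Y → . A], [Y → / . Y] }  — shift, 2 reduces
  I2: { [Y → A .] }  — reduce
  I3: { [A → B . a a] }  — shift
  I4: { [Y' → Y .] }  — accept
  I5: { [A → a . / -] }  — shift
  I6: { [A → a / . -] }  — shift
  I7: { [A → a / - .] }  — reduce
  I8: { [A → B a . a] }  — shift
  I9: { [A → B a a .] }  — reduce
  I10: { [A → . / /], [A → . B a a], [A → . a / -], [A → .], [A → / . /], [A → / / .], [B → . / y a], [B → .], [B → / . y a], [Y → . / Y], [Y → . A], [Y → / . Y] }  — shift, 3 reduces
  I11: { [Y → / Y .] }  — reduce
  I12: { [B → / y . a] }  — shift
  I13: { [B → / y a .] }  — reduce

Conflict in state I0:
  Shift-reduce conflict between [A → .] and [A → . / /]
So the grammar is NOT LR(0).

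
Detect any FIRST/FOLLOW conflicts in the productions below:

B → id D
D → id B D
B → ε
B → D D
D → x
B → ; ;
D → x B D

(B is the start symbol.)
Yes. B → id D with FOLLOW(B) on { 'id' }; B → D D with FOLLOW(B) on { 'id', 'x' }

A FIRST/FOLLOW conflict occurs when a non-terminal N has a nullable alternative N → β (β ⇒* ε) and another alternative N → α with FIRST(α) ∩ FOLLOW(N) ≠ ∅: on such a lookahead the parser cannot decide between expanding α and letting N vanish via β.

Nullable non-terminals: B.
FIRST sets used below: FIRST(D) = { 'id', 'x' }

B: nullable alternative(s) B → ε; FOLLOW(B) = { $, 'id', 'x' }
  B → id D: FIRST \ {ε} = { 'id' } — overlaps FOLLOW(B) on { 'id' }: CONFLICT
  B → ε: FIRST \ {ε} = { } — this is the only nullable alternative, skip
  B → D D: FIRST \ {ε} = { 'id', 'x' } — overlaps FOLLOW(B) on { 'id', 'x' }: CONFLICT
  B → ; ;: FIRST \ {ε} = { ';' } — disjoint from FOLLOW(B)

D has no nullable alternative, so no FIRST/FOLLOW check is needed there.

So the grammar has 2 FIRST/FOLLOW conflicts (marked CONFLICT above).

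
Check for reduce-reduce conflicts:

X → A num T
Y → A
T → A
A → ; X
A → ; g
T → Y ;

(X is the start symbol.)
A reduce-reduce conflict occurs when an LR(0) state has two complete items [A → α .] and [B → β .] — both call for a reduction, and with no lookahead the parser cannot choose between them.

Augment with X' → X and build the canonical LR(0) collection (I0 = CLOSURE({[X' → . X]}), then GOTO on every symbol after a dot until no new states appear). It has 11 states:
  I0: { [A → . ; X], [A → . ; g], [X → . A num T], [X' → . X] }  — shift
  I1: { [A → . ; X], [A → . ; g], [A → ; . X], [A → ; . g], [X → . A num T] }  — shift
  I2: { [X → A . num T] }  — shift
  I3: { [X' → X .] }  — accept
  I4: { [A → . ; X], [A → . ; g], [T → . A], [T → . Y ;], [X → A num . T], [Y → . A] }  — shift
  I5: { [T → A .], [Y → A .] }  — 2 reduces
  I6: { [X → A num T .] }  — reduce
  I7: { [T → Y . ;] }  — shift
  I8: { [T → Y ; .] }  — reduce
  I9: { [A → ; X .] }  — reduce
  I10: { [A → ; g .] }  — reduce

I5 contains complete items [T → A .], [Y → A .] — reduce-reduce conflict.

Answer: Yes — I5: [T → A .] vs [Y → A .]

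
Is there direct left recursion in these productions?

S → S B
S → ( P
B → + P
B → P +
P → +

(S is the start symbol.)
Yes, S is left-recursive

Direct left recursion occurs when N → N α for some non-terminal N (the right-hand side begins with the left-hand side itself).

S → S B: LEFT RECURSIVE (starts with S)
S → ( P: starts with '('
B → + P: starts with '+'
B → P +: starts with P
P → +: starts with '+'

The grammar has direct left recursion on: S.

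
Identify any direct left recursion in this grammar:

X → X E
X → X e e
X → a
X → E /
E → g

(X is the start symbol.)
X → X E: LEFT RECURSIVE (starts with X)
X → X e e: LEFT RECURSIVE (starts with X)
X → a: starts with a
X → E /: starts with E
E → g: starts with g

The grammar has direct left recursion on: X.

Answer: Yes, X is left-recursive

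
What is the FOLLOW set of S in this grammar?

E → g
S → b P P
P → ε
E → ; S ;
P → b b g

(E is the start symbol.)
{ ';' }

To compute FOLLOW(S), find every occurrence of S on a right-hand side N → α S β: add FIRST(β) \ {ε}, and if β is empty or nullable also add FOLLOW(N). Iterate to a fixed point.

In E → ; S ;: S is followed by ';', add FIRST(';') \ {ε} = { ';' }

Taking the union: FOLLOW(S) = { ';' }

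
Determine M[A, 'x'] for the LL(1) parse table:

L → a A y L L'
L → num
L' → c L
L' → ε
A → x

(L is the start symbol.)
To find M[A, 'x'], we find productions for A where 'x' is in the predict set (PREDICT(N → α) = (FIRST(α) \ {ε}) ∪ (FOLLOW(N) if α ⇒* ε)).

A → x: PREDICT = { 'x' }
  'x' is in predict set, so this production goes in M[A, 'x']

M[A, 'x'] = A → x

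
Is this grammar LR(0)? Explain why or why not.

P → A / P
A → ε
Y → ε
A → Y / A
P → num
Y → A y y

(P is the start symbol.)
No. Shift-reduce conflict between [A → .] and [P → . num]

A grammar is LR(0) if no state in the canonical LR(0) collection has:
  - both a shift item (dot before a terminal) and a complete item (shift-reduce conflict), or
  - two or more complete items (reduce-reduce conflict; the accept item [P' → P .] counts as a complete item here).

Augment with P' → P and build the canonical LR(0) collection (I0 = CLOSURE({[P' → . P]}), then GOTO on every symbol after a dot until no new states appear). It has 11 states:
  I0: { [A → . Y / A], [A → .], [P → . A / P], [P → . num], [P' → . P], [Y → . A y y], [Y → .] }  — shift, 2 reduces
  I1: { [P → A . / P], [Y → A . y y] }  — shift
  I2: { [P' → P .] }  — accept
  I3: { [A → Y . / A] }  — shift
  I4: { [P → num .] }  — reduce
  I5: { [A → . Y / A], [A → .], [A → Y / . A], [Y → . A y y], [Y → .] }  — 2 reduces
  I6: { [A → Y / A .], [Y → A . y y] }  — shift, reduce
  I7: { [Y → A y . y] }  — shift
  I8: { [Y → A y y .] }  — reduce
  I9: { [A → . Y / A], [A → .], [P → . A / P], [P → . num], [P → A / . P], [Y → . A y y], [Y → .] }  — shift, 2 reduces
  I10: { [P → A / P .] }  — reduce

Conflict in state I0:
  Shift-reduce conflict between [A → .] and [P → . num]
So the grammar is NOT LR(0).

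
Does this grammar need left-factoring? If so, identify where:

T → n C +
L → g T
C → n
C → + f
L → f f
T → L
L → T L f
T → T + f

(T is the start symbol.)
Left-factoring is needed when two productions for the same non-terminal
share a common prefix on the right-hand side.

Productions for T:
  T → n C +
  T → L
  T → T + f
Productions for L:
  L → g T
  L → f f
  L → T L f
Productions for C:
  C → n
  C → + f

No common prefixes found.

Answer: No, left-factoring is not needed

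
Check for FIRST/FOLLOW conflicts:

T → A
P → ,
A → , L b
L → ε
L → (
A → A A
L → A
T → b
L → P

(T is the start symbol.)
A FIRST/FOLLOW conflict occurs when a non-terminal N has a nullable alternative N → β (β ⇒* ε) and another alternative N → α with FIRST(α) ∩ FOLLOW(N) ≠ ∅: on such a lookahead the parser cannot decide between expanding α and letting N vanish via β.

Nullable non-terminals: L.
FIRST sets used below: FIRST(A) = { ',' }, FIRST(P) = { ',' }

L: nullable alternative(s) L → ε; FOLLOW(L) = { 'b' }
  L → ε: FIRST \ {ε} = { } — this is the only nullable alternative, skip
  L → (: FIRST \ {ε} = { '(' } — disjoint from FOLLOW(L)
  L → A: FIRST \ {ε} = { ',' } — disjoint from FOLLOW(L)
  L → P: FIRST \ {ε} = { ',' } — disjoint from FOLLOW(L)

A, P, T have no nullable alternative, so no FIRST/FOLLOW check is needed there.

No FIRST/FOLLOW conflicts found.

Answer: No FIRST/FOLLOW conflicts.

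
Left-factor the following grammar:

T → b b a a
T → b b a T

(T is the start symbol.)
T → b b a T'
T' → a
T' → T

Left-factoring transforms A → αβ₁ | αβ₂ into A → αA' and A' → β₁ | β₂
(α is the longest common prefix among the alternatives). Repeat until
no nonterminal has two alternatives with a common prefix.

Round 1: T has alternatives sharing prefix 'b b a'. Introduce T': T → b b a T'
  Add: T' → a
  Add: T' → T

No remaining common prefixes — done.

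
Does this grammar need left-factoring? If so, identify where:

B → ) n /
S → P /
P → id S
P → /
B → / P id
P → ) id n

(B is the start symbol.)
No, left-factoring is not needed

Left-factoring is needed when two productions for the same non-terminal
share a common prefix on the right-hand side.

Productions for B:
  B → ) n /
  B → / P id
Productions for P:
  P → id S
  P → /
  P → ) id n

No common prefixes found.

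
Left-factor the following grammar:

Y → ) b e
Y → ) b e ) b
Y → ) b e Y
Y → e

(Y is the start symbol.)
Left-factoring transforms A → αβ₁ | αβ₂ into A → αA' and A' → β₁ | β₂
(α is the longest common prefix among the alternatives). Repeat until
no nonterminal has two alternatives with a common prefix.

Round 1: Y has alternatives sharing prefix ') b e'. Introduce Y': Y → ) b e Y'
  Add: Y' → ε
  Add: Y' → ) b
  Add: Y' → Y

No remaining common prefixes — done.

Resulting grammar:
Y → ) b e Y'
Y' → ε
Y' → ) b
Y' → Y
Y → e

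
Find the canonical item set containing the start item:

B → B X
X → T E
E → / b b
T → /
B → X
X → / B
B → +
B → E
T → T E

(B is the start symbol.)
First, augment the grammar with B' → B
I₀ = CLOSURE({ [B' → . B] }):
  [B' → . B] has the dot before B: add [B → . B X], [B → . X], [B → . +], [B → . E]
  [B → . X] has the dot before X: add [X → . T E], [X → . / B]
  [B → . E] has the dot before E: add [E → . / b b]
  [X → . T E] has the dot before T: add [T → . /], [T → . T E]
No further items can be added.

I₀ = { [B → . +], [B → . B X], [B → . E], [B → . X], [B' → . B], [E → . / b b], [T → . /], [T → . T E], [X → . / B], [X → . T E] }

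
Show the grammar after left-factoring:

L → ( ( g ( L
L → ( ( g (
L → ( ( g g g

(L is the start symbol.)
Left-factoring transforms A → αβ₁ | αβ₂ into A → αA' and A' → β₁ | β₂
(α is the longest common prefix among the alternatives). Repeat until
no nonterminal has two alternatives with a common prefix.

Round 1: L has alternatives sharing prefix '( ( g'. Introduce L': L → ( ( g L'
  Add: L' → ( L
  Add: L' → (
  Add: L' → g g

Round 2: L' has alternatives sharing prefix '('. Introduce L'': L' → ( L''
  Add: L'' → L
  Add: L'' → ε

No remaining common prefixes — done.

Resulting grammar:
L → ( ( g L'
L' → ( L''
L'' → L
L'' → ε
L' → g g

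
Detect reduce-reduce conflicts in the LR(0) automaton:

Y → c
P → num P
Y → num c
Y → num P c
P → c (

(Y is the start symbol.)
Augment with Y' → Y and build the canonical LR(0) collection (I0 = CLOSURE({[Y' → . Y]}), then GOTO on every symbol after a dot until no new states appear). It has 11 states:
  I0: { [Y → . c], [Y → . num P c], [Y → . num c], [Y' → . Y] }  — shift
  I1: { [Y' → Y .] }  — accept
  I2: { [Y → c .] }  — reduce
  I3: { [P → . c (], [P → . num P], [Y → num . P c], [Y → num . c] }  — shift
  I4: { [Y → num P . c] }  — shift
  I5: { [P → c . (], [Y → num c .] }  — shift, reduce
  I6: { [P → . c (], [P → . num P], [P → num . P] }  — shift
  I7: { [P → num P .] }  — reduce
  I8: { [P → c . (] }  — shift
  I9: { [P → c ( .] }  — reduce
  I10: { [Y → num P c .] }  — reduce

No state contains more than one complete item.

Answer: No reduce-reduce conflicts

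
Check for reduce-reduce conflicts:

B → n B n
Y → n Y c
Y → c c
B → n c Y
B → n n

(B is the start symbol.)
Augment with B' → B and build the canonical LR(0) collection (I0 = CLOSURE({[B' → . B]}), then GOTO on every symbol after a dot until no new states appear). It has 13 states:
  I0: { [B → . n B n], [B → . n c Y], [B → . n n], [B' → . B] }  — shift
  I1: { [B' → B .] }  — accept
  I2: { [B → . n B n], [B → . n c Y], [B → . n n], [B → n . B n], [B → n . c Y], [B → n . n] }  — shift
  I3: { [B → n B . n] }  — shift
  I4: { [B → n c . Y], [Y → . c c], [Y → . n Y c] }  — shift
  I5: { [B → . n B n], [B → . n c Y], [B → . n n], [B → n . B n], [B → n . c Y], [B → n . n], [B → n n .] }  — shift, reduce
  I6: { [B → n c Y .] }  — reduce
  I7: { [Y → c . c] }  — shift
  I8: { [Y → . c c], [Y → . n Y c], [Y → n . Y c] }  — shift
  I9: { [Y → n Y . c] }  — shift
  I10: { [Y → n Y c .] }  — reduce
  I11: { [Y → c c .] }  — reduce
  I12: { [B → n B n .] }  — reduce

No state contains more than one complete item.

Answer: No reduce-reduce conflicts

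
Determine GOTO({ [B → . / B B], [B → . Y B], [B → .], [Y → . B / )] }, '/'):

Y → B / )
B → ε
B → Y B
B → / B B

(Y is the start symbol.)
{ [B → . / B B], [B → . Y B], [B → .], [B → / . B B], [Y → . B / )] }

GOTO(I, '/') = CLOSURE({ [A → αX.β] : [A → α.Xβ] ∈ I, X = '/' })

Items with dot before '/', with the dot advanced:
  [B → . / B B] → [B → / . B B]
Closure of the advanced items:
  [B → / . B B] has the dot before B: add [B → .], [B → . Y B], [B → . / B B]
  [B → . Y B] has the dot before Y: add [Y → . B / )]

GOTO = { [B → . / B B], [B → . Y B], [B → .], [B → / . B B], [Y → . B / )] }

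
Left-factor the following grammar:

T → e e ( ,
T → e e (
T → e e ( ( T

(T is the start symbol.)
T → e e ( T'
T' → ,
T' → ε
T' → ( T

Left-factoring transforms A → αβ₁ | αβ₂ into A → αA' and A' → β₁ | β₂
(α is the longest common prefix among the alternatives). Repeat until
no nonterminal has two alternatives with a common prefix.

Round 1: T has alternatives sharing prefix 'e e ('. Introduce T': T → e e ( T'
  Add: T' → ,
  Add: T' → ε
  Add: T' → ( T

No remaining common prefixes — done.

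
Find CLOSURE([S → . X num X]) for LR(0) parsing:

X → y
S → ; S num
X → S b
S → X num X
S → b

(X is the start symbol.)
{ [S → . ; S num], [S → . X num X], [S → . b], [X → . S b], [X → . y] }

To compute CLOSURE, for each item [A → α.Bβ] where B is a non-terminal, add [B → .γ] for all productions B → γ; repeat for the newly added items until nothing changes.

Start with: [S → . X num X]
  [S → . X num X] has the dot before X: add [X → . y], [X → . S b]
  [X → . S b] has the dot before S: add [S → . ; S num], [S → . b]
No further items can be added.

CLOSURE = { [S → . ; S num], [S → . X num X], [S → . b], [X → . S b], [X → . y] }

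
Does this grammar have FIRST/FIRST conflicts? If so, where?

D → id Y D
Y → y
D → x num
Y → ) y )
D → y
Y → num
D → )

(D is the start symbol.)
No FIRST/FIRST conflicts.

A FIRST/FIRST conflict occurs when two productions N → α and N → β for the same non-terminal have FIRST(α) ∩ FIRST(β) ≠ ∅ (with ε ∈ FIRST of a nullable right-hand side, so two nullable alternatives also conflict).

Productions for D:
  D → id Y D: FIRST = { 'id' }
  D → x num: FIRST = { 'x' }
  D → y: FIRST = { 'y' }
  D → ): FIRST = { ')' }
Productions for Y:
  Y → y: FIRST = { 'y' }
  Y → ) y ): FIRST = { ')' }
  Y → num: FIRST = { 'num' }

All alternatives of each non-terminal have pairwise disjoint FIRST sets.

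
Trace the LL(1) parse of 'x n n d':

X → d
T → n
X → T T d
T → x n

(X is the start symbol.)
LL(1) parsing maintains a stack (initially the start symbol over $) and the input. At each step: if the stack top is a terminal, match it against the current input token; if it is a non-terminal N, replace it with the RHS of M[N, lookahead] (the unique production whose predict set contains the lookahead).

Stack is shown with the top on the left.

Stack      Input      Action
----------------------------
X $        x n n d $  output X → T T d
T T d $    x n n d $  output T → x n
x n T d $  x n n d $  match 'x'
n T d $    n n d $    match 'n'
T d $      n d $      output T → n
n d $      n d $      match 'n'
d $        d $        match 'd'
$          $          accept

The string is accepted.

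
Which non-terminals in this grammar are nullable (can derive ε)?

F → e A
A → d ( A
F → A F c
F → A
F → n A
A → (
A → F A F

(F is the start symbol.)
None

There are no ε-productions, so no non-terminal can derive ε.
No non-terminals are nullable.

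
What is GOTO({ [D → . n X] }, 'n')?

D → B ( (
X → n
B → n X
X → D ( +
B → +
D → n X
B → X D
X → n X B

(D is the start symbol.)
{ [B → . +], [B → . X D], [B → . n X], [D → . B ( (], [D → . n X], [D → n . X], [X → . D ( +], [X → . n X B], [X → . n] }

GOTO(I, 'n') = CLOSURE({ [A → αX.β] : [A → α.Xβ] ∈ I, X = 'n' })

Items with dot before 'n', with the dot advanced:
  [D → . n X] → [D → n . X]
Closure of the advanced items:
  [D → n . X] has the dot before X: add [X → . n], [X → . D ( +], [X → . n X B]
  [X → . D ( +] has the dot before D: add [D → . B ( (], [D → . n X]
  [D → . B ( (] has the dot before B: add [B → . n X], [B → . +], [B → . X D]

GOTO = { [B → . +], [B → . X D], [B → . n X], [D → . B ( (], [D → . n X], [D → n . X], [X → . D ( +], [X → . n X B], [X → . n] }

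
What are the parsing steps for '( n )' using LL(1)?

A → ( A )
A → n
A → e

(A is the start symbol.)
LL(1) parsing maintains a stack (initially the start symbol over $) and the input. At each step: if the stack top is a terminal, match it against the current input token; if it is a non-terminal N, replace it with the RHS of M[N, lookahead] (the unique production whose predict set contains the lookahead).

Stack is shown with the top on the left.

Stack    Input    Action
------------------------
A $      ( n ) $  output A → ( A )
( A ) $  ( n ) $  match '('
A ) $    n ) $    output A → n
n ) $    n ) $    match 'n'
) $      ) $      match ')'
$        $        accept

The string is accepted.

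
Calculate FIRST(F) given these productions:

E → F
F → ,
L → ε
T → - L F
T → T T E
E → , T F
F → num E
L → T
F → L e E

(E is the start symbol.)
FIRST sets of the other non-terminals involved (by the same procedure, iterated to a fixed point):
  FIRST(L) = { '-', ε }

From F → ,:
  - ',' is a terminal: add ',' and stop
From F → num E:
  - num is a terminal: add 'num' and stop
From F → L e E:
  - L is a non-terminal: add FIRST(L) \ {ε} = { '-' }
    L is nullable, so continue to the next symbol
  - e is a terminal: add 'e' and stop

Collecting: FIRST(F) = { ',', '-', 'e', 'num' }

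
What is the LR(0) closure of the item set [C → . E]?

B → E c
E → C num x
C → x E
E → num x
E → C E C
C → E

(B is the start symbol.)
To compute CLOSURE, for each item [A → α.Bβ] where B is a non-terminal, add [B → .γ] for all productions B → γ; repeat for the newly added items until nothing changes.

Start with: [C → . E]
  [C → . E] has the dot before E: add [E → . C num x], [E → . num x], [E → . C E C]
  [E → . C num x] has the dot before C: add [C → . x E]
No further items can be added.

CLOSURE = { [C → . E], [C → . x E], [E → . C E C], [E → . C num x], [E → . num x] }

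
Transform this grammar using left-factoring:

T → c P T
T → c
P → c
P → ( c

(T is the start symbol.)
T → c T'
T' → P T
T' → ε
P → c
P → ( c

Left-factoring transforms A → αβ₁ | αβ₂ into A → αA' and A' → β₁ | β₂
(α is the longest common prefix among the alternatives). Repeat until
no nonterminal has two alternatives with a common prefix.

Round 1: T has alternatives sharing prefix 'c'. Introduce T': T → c T'
  Add: T' → P T
  Add: T' → ε

No remaining common prefixes — done.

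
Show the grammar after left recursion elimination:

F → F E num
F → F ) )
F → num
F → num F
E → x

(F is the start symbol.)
F is directly left-recursive. The standard transformation for
  A → A α₁ | ... | A α_m | β₁ | ... | β_n
is
  A  → β₁ A' | ... | β_n A'
  A' → α₁ A' | ... | α_m A' | ε

F → num becomes F → num F'
F → num F becomes F → num F F'
F → F E num becomes F' → E num F'
F → F ) ) becomes F' → ) ) F'
Add F' → ε

Productions for other non-terminals are unchanged:
  E → x

Resulting grammar:
F → num F'
F → num F F'
F' → E num F'
F' → ) ) F'
F' → ε
E → x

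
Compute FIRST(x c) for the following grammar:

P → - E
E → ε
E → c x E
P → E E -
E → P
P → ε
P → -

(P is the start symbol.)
{ 'x' }

To compute FIRST(x c), process the symbols left to right:
Symbol x is a terminal. Add 'x' and stop.
FIRST(x c) = { 'x' }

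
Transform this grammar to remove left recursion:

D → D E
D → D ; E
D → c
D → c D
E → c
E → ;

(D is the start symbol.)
D → c D'
D → c D D'
D' → E D'
D' → ; E D'
D' → ε
E → c
E → ;

D is directly left-recursive. The standard transformation for
  A → A α₁ | ... | A α_m | β₁ | ... | β_n
is
  A  → β₁ A' | ... | β_n A'
  A' → α₁ A' | ... | α_m A' | ε

D → c becomes D → c D'
D → c D becomes D → c D D'
D → D E becomes D' → E D'
D → D ; E becomes D' → ; E D'
Add D' → ε

Productions for other non-terminals are unchanged:
  E → c
  E → ;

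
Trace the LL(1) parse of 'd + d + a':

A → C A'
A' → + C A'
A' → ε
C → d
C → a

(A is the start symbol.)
Stack is shown with the top on the left.

Stack     Input        Action
-----------------------------
A $       d + d + a $  output A → C A'
C A' $    d + d + a $  output C → d
d A' $    d + d + a $  match 'd'
A' $      + d + a $    output A' → + C A'
+ C A' $  + d + a $    match '+'
C A' $    d + a $      output C → d
d A' $    d + a $      match 'd'
A' $      + a $        output A' → + C A'
+ C A' $  + a $        match '+'
C A' $    a $          output C → a
a A' $    a $          match 'a'
A' $      $            output A' → ε
$         $            accept

The string is accepted.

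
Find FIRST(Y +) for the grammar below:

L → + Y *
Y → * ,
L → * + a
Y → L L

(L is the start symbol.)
FIRST sets of the non-terminals involved (from the grammar, by fixed-point iteration):
  FIRST(Y) = { '*', '+' }

To compute FIRST(Y +), process the symbols left to right:
Symbol Y is a non-terminal. Add FIRST(Y) \ {ε} = { '*', '+' }
Y is not nullable (ε ∉ FIRST(Y)), so stop here.
FIRST(Y +) = { '*', '+' }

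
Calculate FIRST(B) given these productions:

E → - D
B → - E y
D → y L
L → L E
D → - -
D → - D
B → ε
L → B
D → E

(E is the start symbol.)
From B → - E y:
  - '-' is a terminal: add '-' and stop
From B → ε:
  - ε-production, so ε ∈ FIRST(B)

Collecting: FIRST(B) = { '-', ε }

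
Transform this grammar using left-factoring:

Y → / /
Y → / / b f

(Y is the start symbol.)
Left-factoring transforms A → αβ₁ | αβ₂ into A → αA' and A' → β₁ | β₂
(α is the longest common prefix among the alternatives). Repeat until
no nonterminal has two alternatives with a common prefix.

Round 1: Y has alternatives sharing prefix '/ /'. Introduce Y': Y → / / Y'
  Add: Y' → ε
  Add: Y' → b f

No remaining common prefixes — done.

Resulting grammar:
Y → / / Y'
Y' → ε
Y' → b f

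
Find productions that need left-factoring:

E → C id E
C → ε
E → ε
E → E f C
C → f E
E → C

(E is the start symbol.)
Yes, E has productions with common prefix 'C'

Left-factoring is needed when two productions for the same non-terminal
share a common prefix on the right-hand side.

Productions for E:
  E → C id E
  E → ε
  E → E f C
  E → C
Productions for C:
  C → ε
  C → f E

Found common prefix 'C' in productions for E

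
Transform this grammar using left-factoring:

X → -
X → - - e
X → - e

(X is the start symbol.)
X → - X'
X' → ε
X' → - e
X' → e

Left-factoring transforms A → αβ₁ | αβ₂ into A → αA' and A' → β₁ | β₂
(α is the longest common prefix among the alternatives). Repeat until
no nonterminal has two alternatives with a common prefix.

Round 1: X has alternatives sharing prefix '-'. Introduce X': X → - X'
  Add: X' → ε
  Add: X' → - e
  Add: X' → e

No remaining common prefixes — done.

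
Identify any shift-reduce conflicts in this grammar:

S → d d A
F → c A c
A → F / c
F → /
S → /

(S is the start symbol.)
No shift-reduce conflicts

Augment with S' → S and build the canonical LR(0) collection (I0 = CLOSURE({[S' → . S]}), then GOTO on every symbol after a dot until no new states appear). It has 13 states:
  I0: { [S → . /], [S → . d d A], [S' → . S] }  — shift
  I1: { [S → / .] }  — reduce
  I2: { [S' → S .] }  — accept
  I3: { [S → d . d A] }  — shift
  I4: { [A → . F / c], [F → . /], [F → . c A c], [S → d d . A] }  — shift
  I5: { [F → / .] }  — reduce
  I6: { [S → d d A .] }  — reduce
  I7: { [A → F . / c] }  — shift
  I8: { [A → . F / c], [F → . /], [F → . c A c], [F → c . A c] }  — shift
  I9: { [F → c A . c] }  — shift
  I10: { [F → c A c .] }  — reduce
  I11: { [A → F / . c] }  — shift
  I12: { [A → F / c .] }  — reduce

No state contains both a complete item and a shift item.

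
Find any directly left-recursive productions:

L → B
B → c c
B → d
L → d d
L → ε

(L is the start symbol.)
No direct left recursion

L → B: starts with B
B → c c: starts with c
B → d: starts with d
L → d d: starts with d
L → ε: starts with ε

No direct left recursion found.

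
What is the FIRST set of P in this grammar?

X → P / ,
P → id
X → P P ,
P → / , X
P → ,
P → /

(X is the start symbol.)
To compute FIRST(P), examine every production with P on the left-hand side, reading each right-hand side left to right until a non-nullable symbol is reached.

From P → id:
  - id is a terminal: add 'id' and stop
From P → / , X:
  - '/' is a terminal: add '/' and stop
From P → ,:
  - ',' is a terminal: add ',' and stop
From P → /:
  - '/' is a terminal: add '/' and stop

Collecting: FIRST(P) = { ',', '/', 'id' }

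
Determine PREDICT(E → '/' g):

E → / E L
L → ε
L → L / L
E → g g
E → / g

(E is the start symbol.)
{ '/' }

PREDICT(E → '/' g) = (FIRST(RHS) \ {ε}) ∪ (FOLLOW(E) if ε ∈ FIRST(RHS), i.e. RHS ⇒* ε)
FIRST('/' g) = { '/' }
ε ∉ FIRST('/' g), so FOLLOW(E) is not added.
PREDICT(E → '/' g) = { '/' }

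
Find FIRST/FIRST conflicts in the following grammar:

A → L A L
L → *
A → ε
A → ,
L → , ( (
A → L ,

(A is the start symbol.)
A FIRST/FIRST conflict occurs when two productions N → α and N → β for the same non-terminal have FIRST(α) ∩ FIRST(β) ≠ ∅ (with ε ∈ FIRST of a nullable right-hand side, so two nullable alternatives also conflict).

FIRST sets of the non-terminals at (or reachable through a nullable prefix from) the front of some alternative:
  FIRST(L) = { '*', ',' }

Productions for A:
  A → L A L: FIRST = { '*', ',' }
  A → ε: FIRST = { ε }
  A → ,: FIRST = { ',' }
  A → L ,: FIRST = { '*', ',' }
Productions for L:
  L → *: FIRST = { '*' }
  L → , ( (: FIRST = { ',' }

Conflict for A: A → L A L and A → ,
  Overlap: { ',' }
Conflict for A: A → L A L and A → L ,
  Overlap: { '*', ',' }
Conflict for A: A → , and A → L ,
  Overlap: { ',' }

Answer: Yes. A → L A L / A → ',' on { ',' }; A → L A L / A → L ',' on { '*', ',' }; A → ',' / A → L ',' on { ',' }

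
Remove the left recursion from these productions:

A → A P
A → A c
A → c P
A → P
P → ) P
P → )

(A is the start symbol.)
A → c P A'
A → P A'
A' → P A'
A' → c A'
A' → ε
P → ) P
P → )

A is directly left-recursive. The standard transformation for
  A → A α₁ | ... | A α_m | β₁ | ... | β_n
is
  A  → β₁ A' | ... | β_n A'
  A' → α₁ A' | ... | α_m A' | ε

A → c P becomes A → c P A'
A → P becomes A → P A'
A → A P becomes A' → P A'
A → A c becomes A' → c A'
Add A' → ε

Productions for other non-terminals are unchanged:
  P → ) P
  P → )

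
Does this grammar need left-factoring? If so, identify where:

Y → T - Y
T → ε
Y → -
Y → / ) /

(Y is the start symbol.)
No, left-factoring is not needed

Left-factoring is needed when two productions for the same non-terminal
share a common prefix on the right-hand side.

Productions for Y:
  Y → T - Y
  Y → -
  Y → / ) /

No common prefixes found.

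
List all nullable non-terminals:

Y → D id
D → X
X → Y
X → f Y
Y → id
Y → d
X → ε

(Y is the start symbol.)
ε-productions: X → ε
So X is immediately nullable.
D → X: every symbol on the right is nullable, so D is nullable too.
No further non-terminal can be added: every production for the remaining non-terminals contains a terminal or a non-nullable non-terminal.
Nullable = { 'D', 'X' }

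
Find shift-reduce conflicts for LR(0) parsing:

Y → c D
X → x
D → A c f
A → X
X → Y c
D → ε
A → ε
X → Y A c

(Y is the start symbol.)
A shift-reduce conflict occurs when an LR(0) state has both:
  - a complete (reduce) item [A → α .] (dot at the end), and
  - a shift item [B → β . c γ] (dot before a terminal).

Augment with Y' → Y and build the canonical LR(0) collection (I0 = CLOSURE({[Y' → . Y]}), then GOTO on every symbol after a dot until no new states appear). It has 13 states:
  I0: { [Y → . c D], [Y' → . Y] }  — shift
  I1: { [Y' → Y .] }  — accept
  I2: { [A → . X], [A → .], [D → . A c f], [D → .], [X → . Y A c], [X → . Y c], [X → . x], [Y → . c D], [Y → c . D] }  — shift, 2 reduces
  I3: { [D → A . c f] }  — shift
  I4: { [Y → c D .] }  — reduce
  I5: { [A → X .] }  — reduce
  I6: { [A → . X], [A → .], [X → . Y A c], [X → . Y c], [X → . x], [X → Y . A c], [X → Y . c], [Y → . c D] }  — shift, reduce
  I7: { [X → x .] }  — reduce
  I8: { [X → Y A . c] }  — shift
  I9: { [A → . X], [A → .], [D → . A c f], [D → .], [X → . Y A c], [X → . Y c], [X → . x], [X → Y c .], [Y → . c D], [Y → c . D] }  — shift, 3 reduces
  I10: { [X → Y A c .] }  — reduce
  I11: { [D → A c . f] }  — shift
  I12: { [D → A c f .] }  — reduce

I2 contains reduce items [A → .], [D → .] and shift items [X → . x], [Y → . c D] — shift-reduce conflict.
I6 contains reduce item [A → .] and shift items [X → Y . c], [X → . x], [Y → . c D] — shift-reduce conflict.
I9 contains reduce items [A → .], [D → .], [X → Y c .] and shift items [X → . x], [Y → . c D] — shift-reduce conflict.

Answer: Yes — I2: [A → .] vs [X → . x]; I6: [A → .] vs [X → Y . c]; I9: [A → .] vs [X → . x]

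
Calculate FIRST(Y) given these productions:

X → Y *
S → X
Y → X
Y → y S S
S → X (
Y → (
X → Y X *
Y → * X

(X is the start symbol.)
{ '(', '*', 'y' }

To compute FIRST(Y), examine every production with Y on the left-hand side, reading each right-hand side left to right until a non-nullable symbol is reached.

FIRST sets of the other non-terminals involved (by the same procedure, iterated to a fixed point):
  FIRST(X) = { '(', '*', 'y' }

From Y → X:
  - X is a non-terminal: add FIRST(X) \ {ε} = { '(', '*', 'y' }
    X is not nullable, so stop
From Y → y S S:
  - y is a terminal: add 'y' and stop
From Y → (:
  - '(' is a terminal: add '(' and stop
From Y → * X:
  - '*' is a terminal: add '*' and stop

Collecting: FIRST(Y) = { '(', '*', 'y' }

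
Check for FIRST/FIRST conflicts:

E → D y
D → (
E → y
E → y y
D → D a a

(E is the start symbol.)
A FIRST/FIRST conflict occurs when two productions N → α and N → β for the same non-terminal have FIRST(α) ∩ FIRST(β) ≠ ∅ (with ε ∈ FIRST of a nullable right-hand side, so two nullable alternatives also conflict).

FIRST sets of the non-terminals at (or reachable through a nullable prefix from) the front of some alternative:
  FIRST(D) = { '(' }

Productions for E:
  E → D y: FIRST = { '(' }
  E → y: FIRST = { 'y' }
  E → y y: FIRST = { 'y' }
Productions for D:
  D → (: FIRST = { '(' }
  D → D a a: FIRST = { '(' }

Conflict for E: E → y and E → y y
  Overlap: { 'y' }
Conflict for D: D → ( and D → D a a
  Overlap: { '(' }

Answer: Yes. E → y / E → y y on { 'y' }; D → '(' / D → D a a on { '(' }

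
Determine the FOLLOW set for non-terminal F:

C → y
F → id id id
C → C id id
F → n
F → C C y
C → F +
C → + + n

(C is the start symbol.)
To compute FOLLOW(F), find every occurrence of F on a right-hand side N → α F β: add FIRST(β) \ {ε}, and if β is empty or nullable also add FOLLOW(N). Iterate to a fixed point.

In C → F +: F is followed by '+', add FIRST('+') \ {ε} = { '+' }

Taking the union: FOLLOW(F) = { '+' }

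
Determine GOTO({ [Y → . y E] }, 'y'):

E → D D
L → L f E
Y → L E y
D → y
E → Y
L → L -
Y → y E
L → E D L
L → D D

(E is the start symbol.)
GOTO(I, 'y') = CLOSURE({ [A → αX.β] : [A → α.Xβ] ∈ I, X = 'y' })

Items with dot before 'y', with the dot advanced:
  [Y → . y E] → [Y → y . E]
Closure of the advanced items:
  [Y → y . E] has the dot before E: add [E → . D D], [E → . Y]
  [E → . D D] has the dot before D: add [D → . y]
  [E → . Y] has the dot before Y: add [Y → . L E y], [Y → . y E]
  [Y → . L E y] has the dot before L: add [L → . L f E], [L → . L -], [L → . E D L], [L → . D D]

GOTO = { [D → . y], [E → . D D], [E → . Y], [L → . D D], [L → . E D L], [L → . L -], [L → . L f E], [Y → . L E y], [Y → . y E], [Y → y . E] }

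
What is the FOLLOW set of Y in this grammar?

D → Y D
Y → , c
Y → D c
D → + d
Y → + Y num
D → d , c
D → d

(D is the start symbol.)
{ '+', ',', 'd', 'num' }

In D → Y D: Y is followed by D, add FIRST(D) \ {ε} = { '+', ',', 'd' }
In Y → + Y num: Y is followed by num, add FIRST(num) \ {ε} = { 'num' }

Taking the union: FOLLOW(Y) = { '+', ',', 'd', 'num' }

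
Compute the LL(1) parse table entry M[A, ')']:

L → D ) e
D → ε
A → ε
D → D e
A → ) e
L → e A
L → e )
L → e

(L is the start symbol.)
A → ) e

To find M[A, ')'], we find productions for A where ')' is in the predict set (PREDICT(N → α) = (FIRST(α) \ {ε}) ∪ (FOLLOW(N) if α ⇒* ε)).

Relevant sets:
  FOLLOW(A) = { $ }

A → ε: PREDICT = { $ }
A → ) e: PREDICT = { ')' }
  ')' is in predict set, so this production goes in M[A, ')']

M[A, ')'] = A → ) e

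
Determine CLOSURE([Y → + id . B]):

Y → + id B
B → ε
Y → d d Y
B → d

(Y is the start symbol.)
{ [B → . d], [B → .], [Y → + id . B] }

To compute CLOSURE, for each item [A → α.Bβ] where B is a non-terminal, add [B → .γ] for all productions B → γ; repeat for the newly added items until nothing changes.

Start with: [Y → + id . B]
  [Y → + id . B] has the dot before B: add [B → .], [B → . d]
No further items can be added.

CLOSURE = { [B → . d], [B → .], [Y → + id . B] }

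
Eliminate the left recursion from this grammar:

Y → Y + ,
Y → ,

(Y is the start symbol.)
Y is directly left-recursive. The standard transformation for
  A → A α₁ | ... | A α_m | β₁ | ... | β_n
is
  A  → β₁ A' | ... | β_n A'
  A' → α₁ A' | ... | α_m A' | ε

Y → , becomes Y → , Y'
Y → Y + , becomes Y' → + , Y'
Add Y' → ε

Resulting grammar:
Y → , Y'
Y' → + , Y'
Y' → ε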